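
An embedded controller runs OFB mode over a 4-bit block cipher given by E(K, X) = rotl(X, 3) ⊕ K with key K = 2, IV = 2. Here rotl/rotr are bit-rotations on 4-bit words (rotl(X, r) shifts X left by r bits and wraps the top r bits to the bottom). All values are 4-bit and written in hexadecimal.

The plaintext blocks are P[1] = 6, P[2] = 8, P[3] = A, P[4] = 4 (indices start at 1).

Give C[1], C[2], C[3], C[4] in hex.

C[1] = 5, C[2] = 3, C[3] = 5, C[4] = 9

OFB encryption: S_i = E(K, S_{i−1}) with S_{0} = IV; C_i = P_i ⊕ S_i.
C[1]: S = E(K, 2) = 3; 6 ⊕ 3 = 5.
C[2]: S = E(K, 3) = B; 8 ⊕ B = 3.
C[3]: S = E(K, B) = F; A ⊕ F = 5.
C[4]: S = E(K, F) = D; 4 ⊕ D = 9.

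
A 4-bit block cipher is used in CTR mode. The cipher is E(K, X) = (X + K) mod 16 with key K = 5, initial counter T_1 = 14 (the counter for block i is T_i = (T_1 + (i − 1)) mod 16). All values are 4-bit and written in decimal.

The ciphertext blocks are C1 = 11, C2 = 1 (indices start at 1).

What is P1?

CTR decryption: S_i = E(K, T_i) where T_i is the counter for block i; P_i = C_i ⊕ S_i.
P1: T = 14, S = E(K, T) = 3; 11 ⊕ 3 = 8.

P1 = 8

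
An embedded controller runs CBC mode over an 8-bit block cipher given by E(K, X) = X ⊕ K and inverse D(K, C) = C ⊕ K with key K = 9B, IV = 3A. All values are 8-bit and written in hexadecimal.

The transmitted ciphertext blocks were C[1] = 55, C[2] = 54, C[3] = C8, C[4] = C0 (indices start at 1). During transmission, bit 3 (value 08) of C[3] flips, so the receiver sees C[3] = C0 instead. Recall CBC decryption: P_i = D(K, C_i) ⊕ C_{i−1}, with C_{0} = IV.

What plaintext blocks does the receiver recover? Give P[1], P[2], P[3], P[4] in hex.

P[1] = F4, P[2] = 9A, P[3] = 0F, P[4] = 9B

Only C[3] changed, to C0. In CBC, a change in C_i garbles P_i and flips the same bit in P_{i+1}. Decrypting the received ciphertext:
P[1]: D(K, 55) = CE; CE ⊕ 3A = F4.
P[2]: D(K, 54) = CF; CF ⊕ 55 = 9A.
P[3]: D(K, C0) = 5B; 5B ⊕ 54 = 0F.
P[4]: D(K, C0) = 5B; 5B ⊕ C0 = 9B.
Blocks that differ from the original plaintext: P[3], P[4].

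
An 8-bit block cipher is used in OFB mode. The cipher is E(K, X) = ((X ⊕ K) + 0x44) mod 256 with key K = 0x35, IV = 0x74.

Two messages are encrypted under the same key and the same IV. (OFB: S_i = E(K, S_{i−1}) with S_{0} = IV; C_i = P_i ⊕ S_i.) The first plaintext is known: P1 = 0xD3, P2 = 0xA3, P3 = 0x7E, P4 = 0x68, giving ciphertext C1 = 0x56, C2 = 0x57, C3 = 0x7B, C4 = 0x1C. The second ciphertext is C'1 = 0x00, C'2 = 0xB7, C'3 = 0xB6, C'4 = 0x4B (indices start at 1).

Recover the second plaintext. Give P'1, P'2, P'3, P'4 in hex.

P'1 = 0x85, P'2 = 0x43, P'3 = 0xB3, P'4 = 0x3F

In OFB with a reused IV, both messages share the same keystream S_i, so C_i ⊕ C'_i = P_i ⊕ P'_i and thus P'_i = P_i ⊕ C_i ⊕ C'_i.
P'1: 0xD3 ⊕ 0x56 ⊕ 0x00 = 0x85.
P'2: 0xA3 ⊕ 0x57 ⊕ 0xB7 = 0x43.
P'3: 0x7E ⊕ 0x7B ⊕ 0xB6 = 0xB3.
P'4: 0x68 ⊕ 0x1C ⊕ 0x4B = 0x3F.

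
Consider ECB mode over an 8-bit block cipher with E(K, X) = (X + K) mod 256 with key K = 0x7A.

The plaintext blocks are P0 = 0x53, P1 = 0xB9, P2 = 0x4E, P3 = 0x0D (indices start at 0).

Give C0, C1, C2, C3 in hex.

ECB encryption: C_i = E(K, P_i).
C0: E(K, 0x53) = 0xCD.
C1: E(K, 0xB9) = 0x33.
C2: E(K, 0x4E) = 0xC8.
C3: E(K, 0x0D) = 0x87.

C0 = 0xCD, C1 = 0x33, C2 = 0xC8, C3 = 0x87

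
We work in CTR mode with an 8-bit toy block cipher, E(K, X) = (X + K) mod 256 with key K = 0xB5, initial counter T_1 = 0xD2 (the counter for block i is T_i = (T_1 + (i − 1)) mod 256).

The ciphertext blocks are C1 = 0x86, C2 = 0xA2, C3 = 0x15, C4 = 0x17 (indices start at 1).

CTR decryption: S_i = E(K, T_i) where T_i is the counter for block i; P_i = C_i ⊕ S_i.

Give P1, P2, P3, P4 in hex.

P1 = 0x01, P2 = 0x2A, P3 = 0x9C, P4 = 0x9D

P1: T = 0xD2, S = E(K, T) = 0x87; 0x86 ⊕ 0x87 = 0x01.
P2: T = 0xD3, S = E(K, T) = 0x88; 0xA2 ⊕ 0x88 = 0x2A.
P3: T = 0xD4, S = E(K, T) = 0x89; 0x15 ⊕ 0x89 = 0x9C.
P4: T = 0xD5, S = E(K, T) = 0x8A; 0x17 ⊕ 0x8A = 0x9D.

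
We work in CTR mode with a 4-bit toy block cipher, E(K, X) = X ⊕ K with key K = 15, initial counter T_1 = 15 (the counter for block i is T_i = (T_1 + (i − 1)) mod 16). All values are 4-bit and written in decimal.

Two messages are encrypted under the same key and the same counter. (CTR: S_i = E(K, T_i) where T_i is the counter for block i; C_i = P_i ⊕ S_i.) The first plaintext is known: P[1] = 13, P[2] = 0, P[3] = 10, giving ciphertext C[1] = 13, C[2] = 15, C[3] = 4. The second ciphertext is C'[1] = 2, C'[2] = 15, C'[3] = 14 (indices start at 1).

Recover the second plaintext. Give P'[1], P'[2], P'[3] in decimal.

P'[1] = 2, P'[2] = 0, P'[3] = 0

In CTR with a reused counter, both messages share the same keystream S_i, so C_i ⊕ C'_i = P_i ⊕ P'_i and thus P'_i = P_i ⊕ C_i ⊕ C'_i.
P'[1]: 13 ⊕ 13 ⊕ 2 = 2.
P'[2]: 0 ⊕ 15 ⊕ 15 = 0.
P'[3]: 10 ⊕ 4 ⊕ 14 = 0.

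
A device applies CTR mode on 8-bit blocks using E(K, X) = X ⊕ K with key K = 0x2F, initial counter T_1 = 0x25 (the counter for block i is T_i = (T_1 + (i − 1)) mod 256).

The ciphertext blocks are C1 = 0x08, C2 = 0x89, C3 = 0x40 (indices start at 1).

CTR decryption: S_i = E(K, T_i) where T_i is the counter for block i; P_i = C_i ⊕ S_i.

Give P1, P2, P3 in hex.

P1: T = 0x25, S = E(K, T) = 0x0A; 0x08 ⊕ 0x0A = 0x02.
P2: T = 0x26, S = E(K, T) = 0x09; 0x89 ⊕ 0x09 = 0x80.
P3: T = 0x27, S = E(K, T) = 0x08; 0x40 ⊕ 0x08 = 0x48.

P1 = 0x02, P2 = 0x80, P3 = 0x48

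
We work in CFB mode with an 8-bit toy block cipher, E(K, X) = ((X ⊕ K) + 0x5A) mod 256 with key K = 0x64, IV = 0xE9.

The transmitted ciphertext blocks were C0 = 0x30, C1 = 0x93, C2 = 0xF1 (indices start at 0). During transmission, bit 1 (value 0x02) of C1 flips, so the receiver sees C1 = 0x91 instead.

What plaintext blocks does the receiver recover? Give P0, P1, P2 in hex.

CFB decryption: P_i = C_i ⊕ E(K, C_{i−1}), with C_{−1} = IV.
Only C1 changed, to 0x91. In CFB, a change in C_i flips the same bit in P_i and garbles P_{i+1}. Decrypting the received ciphertext:
P0: E(K, 0xE9) = 0xE7; 0x30 ⊕ 0xE7 = 0xD7.
P1: E(K, 0x30) = 0xAE; 0x91 ⊕ 0xAE = 0x3F.
P2: E(K, 0x91) = 0x4F; 0xF1 ⊕ 0x4F = 0xBE.
Blocks that differ from the original plaintext: P1, P2.

P0 = 0xD7, P1 = 0x3F, P2 = 0xBE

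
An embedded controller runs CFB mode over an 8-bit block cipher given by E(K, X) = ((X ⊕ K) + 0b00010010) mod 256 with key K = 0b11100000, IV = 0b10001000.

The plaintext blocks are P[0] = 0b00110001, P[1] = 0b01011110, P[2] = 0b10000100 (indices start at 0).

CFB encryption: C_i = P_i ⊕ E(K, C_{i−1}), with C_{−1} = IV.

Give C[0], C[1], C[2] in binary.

C[0] = 0b01001011, C[1] = 0b11100011, C[2] = 0b10010001

C[0]: E(K, 0b10001000) = 0b01111010; 0b00110001 ⊕ 0b01111010 = 0b01001011.
C[1]: E(K, 0b01001011) = 0b10111101; 0b01011110 ⊕ 0b10111101 = 0b11100011.
C[2]: E(K, 0b11100011) = 0b00010101; 0b10000100 ⊕ 0b00010101 = 0b10010001.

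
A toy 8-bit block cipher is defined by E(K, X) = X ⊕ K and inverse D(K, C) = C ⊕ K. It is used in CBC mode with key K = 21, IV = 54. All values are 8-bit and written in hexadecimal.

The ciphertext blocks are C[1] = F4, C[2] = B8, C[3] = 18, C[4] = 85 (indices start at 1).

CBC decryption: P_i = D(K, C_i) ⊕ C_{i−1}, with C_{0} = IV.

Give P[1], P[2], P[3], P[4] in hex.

P[1] = 81, P[2] = 6D, P[3] = 81, P[4] = BC

P[1]: D(K, F4) = D5; D5 ⊕ 54 = 81.
P[2]: D(K, B8) = 99; 99 ⊕ F4 = 6D.
P[3]: D(K, 18) = 39; 39 ⊕ B8 = 81.
P[4]: D(K, 85) = A4; A4 ⊕ 18 = BC.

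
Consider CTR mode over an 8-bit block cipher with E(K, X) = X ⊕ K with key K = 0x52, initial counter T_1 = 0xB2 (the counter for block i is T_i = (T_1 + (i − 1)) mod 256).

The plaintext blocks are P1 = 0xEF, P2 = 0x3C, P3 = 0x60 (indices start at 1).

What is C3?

C3 = 0x86

CTR encryption: S_i = E(K, T_i) where T_i is the counter for block i; C_i = P_i ⊕ S_i.
C1: T = 0xB2, S = E(K, T) = 0xE0; 0xEF ⊕ 0xE0 = 0x0F.
C2: T = 0xB3, S = E(K, T) = 0xE1; 0x3C ⊕ 0xE1 = 0xDD.
C3: T = 0xB4, S = E(K, T) = 0xE6; 0x60 ⊕ 0xE6 = 0x86.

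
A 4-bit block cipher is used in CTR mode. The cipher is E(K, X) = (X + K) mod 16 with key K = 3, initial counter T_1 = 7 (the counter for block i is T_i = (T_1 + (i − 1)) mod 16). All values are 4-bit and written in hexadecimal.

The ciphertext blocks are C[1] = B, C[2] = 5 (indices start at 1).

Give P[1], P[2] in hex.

P[1] = 1, P[2] = E

CTR decryption: S_i = E(K, T_i) where T_i is the counter for block i; P_i = C_i ⊕ S_i.
P[1]: T = 7, S = E(K, T) = A; B ⊕ A = 1.
P[2]: T = 8, S = E(K, T) = B; 5 ⊕ B = E.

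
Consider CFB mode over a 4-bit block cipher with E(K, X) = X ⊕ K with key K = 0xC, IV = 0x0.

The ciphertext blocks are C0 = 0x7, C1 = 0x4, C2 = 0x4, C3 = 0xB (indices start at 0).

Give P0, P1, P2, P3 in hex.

CFB decryption: P_i = C_i ⊕ E(K, C_{i−1}), with C_{−1} = IV.
P0: E(K, 0x0) = 0xC; 0x7 ⊕ 0xC = 0xB.
P1: E(K, 0x7) = 0xB; 0x4 ⊕ 0xB = 0xF.
P2: E(K, 0x4) = 0x8; 0x4 ⊕ 0x8 = 0xC.
P3: E(K, 0x4) = 0x8; 0xB ⊕ 0x8 = 0x3.

P0 = 0xB, P1 = 0xF, P2 = 0xC, P3 = 0x3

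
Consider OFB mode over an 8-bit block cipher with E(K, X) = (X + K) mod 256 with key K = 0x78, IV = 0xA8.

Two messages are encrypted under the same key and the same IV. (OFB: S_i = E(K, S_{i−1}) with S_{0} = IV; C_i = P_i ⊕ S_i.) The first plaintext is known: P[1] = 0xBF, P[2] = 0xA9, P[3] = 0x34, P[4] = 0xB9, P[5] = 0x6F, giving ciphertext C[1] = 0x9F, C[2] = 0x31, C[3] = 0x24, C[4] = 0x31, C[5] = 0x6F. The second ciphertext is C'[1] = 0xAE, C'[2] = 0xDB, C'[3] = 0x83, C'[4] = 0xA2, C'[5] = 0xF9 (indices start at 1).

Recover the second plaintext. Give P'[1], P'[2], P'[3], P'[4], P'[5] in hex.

In OFB with a reused IV, both messages share the same keystream S_i, so C_i ⊕ C'_i = P_i ⊕ P'_i and thus P'_i = P_i ⊕ C_i ⊕ C'_i.
P'[1]: 0xBF ⊕ 0x9F ⊕ 0xAE = 0x8E.
P'[2]: 0xA9 ⊕ 0x31 ⊕ 0xDB = 0x43.
P'[3]: 0x34 ⊕ 0x24 ⊕ 0x83 = 0x93.
P'[4]: 0xB9 ⊕ 0x31 ⊕ 0xA2 = 0x2A.
P'[5]: 0x6F ⊕ 0x6F ⊕ 0xF9 = 0xF9.

P'[1] = 0x8E, P'[2] = 0x43, P'[3] = 0x93, P'[4] = 0x2A, P'[5] = 0xF9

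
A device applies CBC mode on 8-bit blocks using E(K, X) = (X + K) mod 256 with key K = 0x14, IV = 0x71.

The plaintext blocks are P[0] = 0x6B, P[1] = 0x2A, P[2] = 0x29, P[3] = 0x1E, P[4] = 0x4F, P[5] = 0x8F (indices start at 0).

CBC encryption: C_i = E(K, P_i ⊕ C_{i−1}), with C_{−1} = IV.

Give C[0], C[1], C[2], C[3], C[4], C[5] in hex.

C[0]: P[0] ⊕ 0x71 = 0x1A; E(K, 0x1A) = 0x2E.
C[1]: P[1] ⊕ 0x2E = 0x04; E(K, 0x04) = 0x18.
C[2]: P[2] ⊕ 0x18 = 0x31; E(K, 0x31) = 0x45.
C[3]: P[3] ⊕ 0x45 = 0x5B; E(K, 0x5B) = 0x6F.
C[4]: P[4] ⊕ 0x6F = 0x20; E(K, 0x20) = 0x34.
C[5]: P[5] ⊕ 0x34 = 0xBB; E(K, 0xBB) = 0xCF.

C[0] = 0x2E, C[1] = 0x18, C[2] = 0x45, C[3] = 0x6F, C[4] = 0x34, C[5] = 0xCF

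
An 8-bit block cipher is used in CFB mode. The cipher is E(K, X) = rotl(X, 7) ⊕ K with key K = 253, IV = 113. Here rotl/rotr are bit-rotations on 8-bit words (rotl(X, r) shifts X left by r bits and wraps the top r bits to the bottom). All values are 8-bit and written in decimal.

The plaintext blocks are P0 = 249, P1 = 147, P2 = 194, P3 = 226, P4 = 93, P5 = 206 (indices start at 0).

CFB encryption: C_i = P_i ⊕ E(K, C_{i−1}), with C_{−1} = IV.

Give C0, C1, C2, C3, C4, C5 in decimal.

C0 = 188, C1 = 48, C2 = 39, C3 = 140, C4 = 230, C5 = 64

C0: E(K, 113) = 69; 249 ⊕ 69 = 188.
C1: E(K, 188) = 163; 147 ⊕ 163 = 48.
C2: E(K, 48) = 229; 194 ⊕ 229 = 39.
C3: E(K, 39) = 110; 226 ⊕ 110 = 140.
C4: E(K, 140) = 187; 93 ⊕ 187 = 230.
C5: E(K, 230) = 142; 206 ⊕ 142 = 64.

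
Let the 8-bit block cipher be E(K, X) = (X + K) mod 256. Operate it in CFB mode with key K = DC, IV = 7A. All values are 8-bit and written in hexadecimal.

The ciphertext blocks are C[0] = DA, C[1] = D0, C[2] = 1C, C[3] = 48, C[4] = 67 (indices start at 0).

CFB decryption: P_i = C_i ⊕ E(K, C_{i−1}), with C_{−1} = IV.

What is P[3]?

P[3] = B0

P[3]: E(K, 1C) = F8; 48 ⊕ F8 = B0.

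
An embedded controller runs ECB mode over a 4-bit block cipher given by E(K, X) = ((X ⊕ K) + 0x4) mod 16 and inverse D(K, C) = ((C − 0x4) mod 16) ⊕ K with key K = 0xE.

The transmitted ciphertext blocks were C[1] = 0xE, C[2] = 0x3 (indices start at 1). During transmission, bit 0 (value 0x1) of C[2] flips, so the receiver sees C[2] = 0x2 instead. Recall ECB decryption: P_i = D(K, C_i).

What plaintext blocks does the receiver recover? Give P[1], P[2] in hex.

P[1] = 0x4, P[2] = 0x0

Only C[2] changed, to 0x2. In ECB, a change in C_i affects only P_i. Decrypting the received ciphertext:
P[1]: D(K, 0xE) = 0x4.
P[2]: D(K, 0x2) = 0x0.
Blocks that differ from the original plaintext: P[2].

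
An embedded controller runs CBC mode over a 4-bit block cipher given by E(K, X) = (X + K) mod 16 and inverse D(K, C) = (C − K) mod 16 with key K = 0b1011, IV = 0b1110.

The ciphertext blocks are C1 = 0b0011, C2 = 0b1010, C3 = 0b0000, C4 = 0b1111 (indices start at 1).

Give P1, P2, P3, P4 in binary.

P1 = 0b0110, P2 = 0b1100, P3 = 0b1111, P4 = 0b0100

CBC decryption: P_i = D(K, C_i) ⊕ C_{i−1}, with C_{0} = IV.
P1: D(K, 0b0011) = 0b1000; 0b1000 ⊕ 0b1110 = 0b0110.
P2: D(K, 0b1010) = 0b1111; 0b1111 ⊕ 0b0011 = 0b1100.
P3: D(K, 0b0000) = 0b0101; 0b0101 ⊕ 0b1010 = 0b1111.
P4: D(K, 0b1111) = 0b0100; 0b0100 ⊕ 0b0000 = 0b0100.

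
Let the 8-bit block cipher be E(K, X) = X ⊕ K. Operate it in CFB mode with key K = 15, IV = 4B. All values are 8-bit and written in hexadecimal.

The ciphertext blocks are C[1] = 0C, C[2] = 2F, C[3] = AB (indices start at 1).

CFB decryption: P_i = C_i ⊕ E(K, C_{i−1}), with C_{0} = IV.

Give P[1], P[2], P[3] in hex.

P[1]: E(K, 4B) = 5E; 0C ⊕ 5E = 52.
P[2]: E(K, 0C) = 19; 2F ⊕ 19 = 36.
P[3]: E(K, 2F) = 3A; AB ⊕ 3A = 91.

P[1] = 52, P[2] = 36, P[3] = 91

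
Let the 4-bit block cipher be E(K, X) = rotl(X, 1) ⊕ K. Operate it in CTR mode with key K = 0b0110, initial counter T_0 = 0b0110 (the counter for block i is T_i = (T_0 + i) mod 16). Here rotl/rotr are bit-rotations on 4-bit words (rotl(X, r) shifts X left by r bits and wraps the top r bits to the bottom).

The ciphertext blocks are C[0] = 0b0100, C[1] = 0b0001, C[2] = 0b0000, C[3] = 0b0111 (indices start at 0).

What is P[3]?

P[3] = 0b0010

CTR decryption: S_i = E(K, T_i) where T_i is the counter for block i; P_i = C_i ⊕ S_i.
P[3]: T = 0b1001, S = E(K, T) = 0b0101; 0b0111 ⊕ 0b0101 = 0b0010.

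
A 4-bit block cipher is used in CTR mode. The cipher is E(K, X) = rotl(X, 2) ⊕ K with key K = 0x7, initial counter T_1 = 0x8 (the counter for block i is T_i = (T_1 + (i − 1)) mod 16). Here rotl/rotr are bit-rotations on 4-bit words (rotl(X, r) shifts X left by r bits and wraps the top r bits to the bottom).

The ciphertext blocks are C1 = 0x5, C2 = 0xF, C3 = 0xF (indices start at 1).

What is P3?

P3 = 0x2

CTR decryption: S_i = E(K, T_i) where T_i is the counter for block i; P_i = C_i ⊕ S_i.
P3: T = 0xA, S = E(K, T) = 0xD; 0xF ⊕ 0xD = 0x2.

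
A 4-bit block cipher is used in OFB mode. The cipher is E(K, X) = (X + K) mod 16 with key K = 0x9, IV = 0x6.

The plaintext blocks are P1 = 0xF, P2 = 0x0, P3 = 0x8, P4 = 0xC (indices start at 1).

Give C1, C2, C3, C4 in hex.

OFB encryption: S_i = E(K, S_{i−1}) with S_{0} = IV; C_i = P_i ⊕ S_i.
C1: S = E(K, 0x6) = 0xF; 0xF ⊕ 0xF = 0x0.
C2: S = E(K, 0xF) = 0x8; 0x0 ⊕ 0x8 = 0x8.
C3: S = E(K, 0x8) = 0x1; 0x8 ⊕ 0x1 = 0x9.
C4: S = E(K, 0x1) = 0xA; 0xC ⊕ 0xA = 0x6.

C1 = 0x0, C2 = 0x8, C3 = 0x9, C4 = 0x6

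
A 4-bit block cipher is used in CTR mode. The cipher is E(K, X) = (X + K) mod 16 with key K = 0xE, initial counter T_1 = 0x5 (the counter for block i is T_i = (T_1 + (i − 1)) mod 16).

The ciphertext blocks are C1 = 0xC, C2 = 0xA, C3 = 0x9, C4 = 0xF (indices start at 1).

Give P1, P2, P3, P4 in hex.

CTR decryption: S_i = E(K, T_i) where T_i is the counter for block i; P_i = C_i ⊕ S_i.
P1: T = 0x5, S = E(K, T) = 0x3; 0xC ⊕ 0x3 = 0xF.
P2: T = 0x6, S = E(K, T) = 0x4; 0xA ⊕ 0x4 = 0xE.
P3: T = 0x7, S = E(K, T) = 0x5; 0x9 ⊕ 0x5 = 0xC.
P4: T = 0x8, S = E(K, T) = 0x6; 0xF ⊕ 0x6 = 0x9.

P1 = 0xF, P2 = 0xE, P3 = 0xC, P4 = 0x9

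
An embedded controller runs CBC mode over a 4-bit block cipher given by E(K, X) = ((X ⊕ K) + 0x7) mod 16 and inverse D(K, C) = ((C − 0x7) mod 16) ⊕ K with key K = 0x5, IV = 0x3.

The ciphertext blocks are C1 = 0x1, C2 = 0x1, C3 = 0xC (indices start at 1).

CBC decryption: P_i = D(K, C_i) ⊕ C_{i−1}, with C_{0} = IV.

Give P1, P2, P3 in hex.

P1 = 0xC, P2 = 0xE, P3 = 0x1

P1: D(K, 0x1) = 0xF; 0xF ⊕ 0x3 = 0xC.
P2: D(K, 0x1) = 0xF; 0xF ⊕ 0x1 = 0xE.
P3: D(K, 0xC) = 0x0; 0x0 ⊕ 0x1 = 0x1.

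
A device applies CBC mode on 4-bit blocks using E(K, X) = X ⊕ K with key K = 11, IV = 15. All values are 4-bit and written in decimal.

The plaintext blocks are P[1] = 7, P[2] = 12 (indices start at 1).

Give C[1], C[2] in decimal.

C[1] = 3, C[2] = 4

CBC encryption: C_i = E(K, P_i ⊕ C_{i−1}), with C_{0} = IV.
C[1]: P[1] ⊕ 15 = 8; E(K, 8) = 3.
C[2]: P[2] ⊕ 3 = 15; E(K, 15) = 4.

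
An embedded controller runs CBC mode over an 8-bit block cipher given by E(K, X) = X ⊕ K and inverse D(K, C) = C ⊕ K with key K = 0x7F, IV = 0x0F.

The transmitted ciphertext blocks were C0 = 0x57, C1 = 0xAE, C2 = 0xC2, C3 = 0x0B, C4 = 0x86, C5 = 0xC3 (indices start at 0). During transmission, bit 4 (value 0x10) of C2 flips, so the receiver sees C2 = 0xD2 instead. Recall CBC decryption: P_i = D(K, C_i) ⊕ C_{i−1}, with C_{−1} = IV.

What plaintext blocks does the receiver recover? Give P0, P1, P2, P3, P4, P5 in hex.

P0 = 0x27, P1 = 0x86, P2 = 0x03, P3 = 0xA6, P4 = 0xF2, P5 = 0x3A

Only C2 changed, to 0xD2. In CBC, a change in C_i garbles P_i and flips the same bit in P_{i+1}. Decrypting the received ciphertext:
P0: D(K, 0x57) = 0x28; 0x28 ⊕ 0x0F = 0x27.
P1: D(K, 0xAE) = 0xD1; 0xD1 ⊕ 0x57 = 0x86.
P2: D(K, 0xD2) = 0xAD; 0xAD ⊕ 0xAE = 0x03.
P3: D(K, 0x0B) = 0x74; 0x74 ⊕ 0xD2 = 0xA6.
P4: D(K, 0x86) = 0xF9; 0xF9 ⊕ 0x0B = 0xF2.
P5: D(K, 0xC3) = 0xBC; 0xBC ⊕ 0x86 = 0x3A.
Blocks that differ from the original plaintext: P2, P3.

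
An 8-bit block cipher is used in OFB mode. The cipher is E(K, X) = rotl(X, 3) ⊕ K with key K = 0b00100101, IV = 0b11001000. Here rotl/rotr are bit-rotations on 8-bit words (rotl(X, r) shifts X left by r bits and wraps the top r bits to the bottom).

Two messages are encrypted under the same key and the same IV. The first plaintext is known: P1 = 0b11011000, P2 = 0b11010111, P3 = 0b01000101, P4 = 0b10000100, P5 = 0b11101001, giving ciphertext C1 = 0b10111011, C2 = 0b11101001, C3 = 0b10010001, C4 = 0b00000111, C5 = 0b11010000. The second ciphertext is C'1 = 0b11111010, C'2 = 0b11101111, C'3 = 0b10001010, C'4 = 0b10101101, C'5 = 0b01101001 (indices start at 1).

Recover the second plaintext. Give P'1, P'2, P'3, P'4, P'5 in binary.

P'1 = 0b10011001, P'2 = 0b11010001, P'3 = 0b01011110, P'4 = 0b00101110, P'5 = 0b01010000

In OFB with a reused IV, both messages share the same keystream S_i, so C_i ⊕ C'_i = P_i ⊕ P'_i and thus P'_i = P_i ⊕ C_i ⊕ C'_i.
P'1: 0b11011000 ⊕ 0b10111011 ⊕ 0b11111010 = 0b10011001.
P'2: 0b11010111 ⊕ 0b11101001 ⊕ 0b11101111 = 0b11010001.
P'3: 0b01000101 ⊕ 0b10010001 ⊕ 0b10001010 = 0b01011110.
P'4: 0b10000100 ⊕ 0b00000111 ⊕ 0b10101101 = 0b00101110.
P'5: 0b11101001 ⊕ 0b11010000 ⊕ 0b01101001 = 0b01010000.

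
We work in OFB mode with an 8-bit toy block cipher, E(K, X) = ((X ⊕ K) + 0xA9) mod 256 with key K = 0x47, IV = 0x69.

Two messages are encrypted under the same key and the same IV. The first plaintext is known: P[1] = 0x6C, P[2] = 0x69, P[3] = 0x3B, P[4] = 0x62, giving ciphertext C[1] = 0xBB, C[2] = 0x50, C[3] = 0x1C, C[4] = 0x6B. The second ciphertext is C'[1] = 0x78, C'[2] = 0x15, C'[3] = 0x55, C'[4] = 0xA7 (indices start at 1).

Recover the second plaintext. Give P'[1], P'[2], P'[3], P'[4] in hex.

In OFB with a reused IV, both messages share the same keystream S_i, so C_i ⊕ C'_i = P_i ⊕ P'_i and thus P'_i = P_i ⊕ C_i ⊕ C'_i.
P'[1]: 0x6C ⊕ 0xBB ⊕ 0x78 = 0xAF.
P'[2]: 0x69 ⊕ 0x50 ⊕ 0x15 = 0x2C.
P'[3]: 0x3B ⊕ 0x1C ⊕ 0x55 = 0x72.
P'[4]: 0x62 ⊕ 0x6B ⊕ 0xA7 = 0xAE.

P'[1] = 0xAF, P'[2] = 0x2C, P'[3] = 0x72, P'[4] = 0xAE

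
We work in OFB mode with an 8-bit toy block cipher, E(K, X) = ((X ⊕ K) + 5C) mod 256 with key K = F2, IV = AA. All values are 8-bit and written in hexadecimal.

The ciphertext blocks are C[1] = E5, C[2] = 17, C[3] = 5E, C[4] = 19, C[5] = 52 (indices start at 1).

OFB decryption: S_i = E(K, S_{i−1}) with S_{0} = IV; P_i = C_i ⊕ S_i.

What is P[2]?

P[2] = B5

P[1]: S = E(K, AA) = B4; E5 ⊕ B4 = 51.
P[2]: S = E(K, B4) = A2; 17 ⊕ A2 = B5.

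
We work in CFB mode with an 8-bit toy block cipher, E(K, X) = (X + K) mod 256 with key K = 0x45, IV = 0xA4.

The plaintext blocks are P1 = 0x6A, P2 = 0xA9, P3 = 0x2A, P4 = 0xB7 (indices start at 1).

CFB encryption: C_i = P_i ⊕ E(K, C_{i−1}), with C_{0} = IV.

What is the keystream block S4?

C1: E(K, 0xA4) = 0xE9; 0x6A ⊕ 0xE9 = 0x83.
C2: E(K, 0x83) = 0xC8; 0xA9 ⊕ 0xC8 = 0x61.
C3: E(K, 0x61) = 0xA6; 0x2A ⊕ 0xA6 = 0x8C.
C4: E(K, 0x8C) = 0xD1; 0xB7 ⊕ 0xD1 = 0x66.
So S4 = 0xD1.

0xD1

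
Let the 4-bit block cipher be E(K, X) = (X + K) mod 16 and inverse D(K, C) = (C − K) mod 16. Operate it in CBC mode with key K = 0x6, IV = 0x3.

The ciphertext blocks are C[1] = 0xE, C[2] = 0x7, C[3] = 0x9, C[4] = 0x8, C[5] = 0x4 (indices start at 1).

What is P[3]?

P[3] = 0x4

CBC decryption: P_i = D(K, C_i) ⊕ C_{i−1}, with C_{0} = IV.
P[3]: D(K, 0x9) = 0x3; 0x3 ⊕ 0x7 = 0x4.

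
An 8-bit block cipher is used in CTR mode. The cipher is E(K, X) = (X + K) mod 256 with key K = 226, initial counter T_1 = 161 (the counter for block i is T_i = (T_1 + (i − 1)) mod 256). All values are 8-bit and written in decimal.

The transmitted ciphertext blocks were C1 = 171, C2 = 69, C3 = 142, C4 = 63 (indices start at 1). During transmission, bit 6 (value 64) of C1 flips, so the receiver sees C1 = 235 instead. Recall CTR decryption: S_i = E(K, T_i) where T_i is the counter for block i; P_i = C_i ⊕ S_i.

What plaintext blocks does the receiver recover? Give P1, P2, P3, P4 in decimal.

Only C1 changed, to 235. In CTR, a change in C_i flips the same bit in P_i only; the keystream is unaffected. Decrypting the received ciphertext:
P1: T = 161, S = E(K, T) = 131; 235 ⊕ 131 = 104.
P2: T = 162, S = E(K, T) = 132; 69 ⊕ 132 = 193.
P3: T = 163, S = E(K, T) = 133; 142 ⊕ 133 = 11.
P4: T = 164, S = E(K, T) = 134; 63 ⊕ 134 = 185.
Blocks that differ from the original plaintext: P1.

P1 = 104, P2 = 193, P3 = 11, P4 = 185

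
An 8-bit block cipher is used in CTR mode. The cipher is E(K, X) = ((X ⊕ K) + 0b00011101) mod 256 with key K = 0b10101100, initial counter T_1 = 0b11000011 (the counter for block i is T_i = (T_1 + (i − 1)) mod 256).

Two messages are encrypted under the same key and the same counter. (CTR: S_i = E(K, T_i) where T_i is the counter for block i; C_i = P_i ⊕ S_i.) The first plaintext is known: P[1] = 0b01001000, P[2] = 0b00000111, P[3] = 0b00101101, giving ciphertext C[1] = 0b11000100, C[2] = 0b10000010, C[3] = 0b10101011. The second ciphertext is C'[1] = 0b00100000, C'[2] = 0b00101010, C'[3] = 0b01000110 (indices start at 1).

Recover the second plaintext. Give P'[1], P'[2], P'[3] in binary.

P'[1] = 0b10101100, P'[2] = 0b10101111, P'[3] = 0b11000000

In CTR with a reused counter, both messages share the same keystream S_i, so C_i ⊕ C'_i = P_i ⊕ P'_i and thus P'_i = P_i ⊕ C_i ⊕ C'_i.
P'[1]: 0b01001000 ⊕ 0b11000100 ⊕ 0b00100000 = 0b10101100.
P'[2]: 0b00000111 ⊕ 0b10000010 ⊕ 0b00101010 = 0b10101111.
P'[3]: 0b00101101 ⊕ 0b10101011 ⊕ 0b01000110 = 0b11000000.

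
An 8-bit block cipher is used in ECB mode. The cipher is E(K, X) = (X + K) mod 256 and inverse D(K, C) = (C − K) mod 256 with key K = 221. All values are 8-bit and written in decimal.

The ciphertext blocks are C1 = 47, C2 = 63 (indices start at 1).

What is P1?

P1 = 82

ECB decryption: P_i = D(K, C_i).
P1: D(K, 47) = 82.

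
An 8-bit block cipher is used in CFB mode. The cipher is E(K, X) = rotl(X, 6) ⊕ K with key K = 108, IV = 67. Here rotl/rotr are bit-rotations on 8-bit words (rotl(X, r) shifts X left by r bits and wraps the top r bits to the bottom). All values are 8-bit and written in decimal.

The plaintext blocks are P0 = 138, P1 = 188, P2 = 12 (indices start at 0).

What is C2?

C2 = 55

CFB encryption: C_i = P_i ⊕ E(K, C_{i−1}), with C_{−1} = IV.
C0: E(K, 67) = 188; 138 ⊕ 188 = 54.
C1: E(K, 54) = 225; 188 ⊕ 225 = 93.
C2: E(K, 93) = 59; 12 ⊕ 59 = 55.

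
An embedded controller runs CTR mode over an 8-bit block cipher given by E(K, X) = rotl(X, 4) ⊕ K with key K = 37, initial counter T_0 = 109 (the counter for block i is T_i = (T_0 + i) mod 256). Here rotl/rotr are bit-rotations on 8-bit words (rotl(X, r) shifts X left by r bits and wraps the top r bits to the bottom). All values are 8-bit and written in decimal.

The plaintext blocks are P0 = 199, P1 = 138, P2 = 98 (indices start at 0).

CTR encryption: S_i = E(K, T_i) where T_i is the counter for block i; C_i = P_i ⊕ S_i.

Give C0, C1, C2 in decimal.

C0: T = 109, S = E(K, T) = 243; 199 ⊕ 243 = 52.
C1: T = 110, S = E(K, T) = 195; 138 ⊕ 195 = 73.
C2: T = 111, S = E(K, T) = 211; 98 ⊕ 211 = 177.

C0 = 52, C1 = 73, C2 = 177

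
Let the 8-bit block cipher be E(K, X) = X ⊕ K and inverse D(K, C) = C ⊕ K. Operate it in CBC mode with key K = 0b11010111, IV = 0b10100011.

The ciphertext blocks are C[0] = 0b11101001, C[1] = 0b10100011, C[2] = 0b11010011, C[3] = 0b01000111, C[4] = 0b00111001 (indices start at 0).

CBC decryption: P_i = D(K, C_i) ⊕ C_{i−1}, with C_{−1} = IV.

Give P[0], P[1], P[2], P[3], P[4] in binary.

P[0] = 0b10011101, P[1] = 0b10011101, P[2] = 0b10100111, P[3] = 0b01000011, P[4] = 0b10101001

P[0]: D(K, 0b11101001) = 0b00111110; 0b00111110 ⊕ 0b10100011 = 0b10011101.
P[1]: D(K, 0b10100011) = 0b01110100; 0b01110100 ⊕ 0b11101001 = 0b10011101.
P[2]: D(K, 0b11010011) = 0b00000100; 0b00000100 ⊕ 0b10100011 = 0b10100111.
P[3]: D(K, 0b01000111) = 0b10010000; 0b10010000 ⊕ 0b11010011 = 0b01000011.
P[4]: D(K, 0b00111001) = 0b11101110; 0b11101110 ⊕ 0b01000111 = 0b10101001.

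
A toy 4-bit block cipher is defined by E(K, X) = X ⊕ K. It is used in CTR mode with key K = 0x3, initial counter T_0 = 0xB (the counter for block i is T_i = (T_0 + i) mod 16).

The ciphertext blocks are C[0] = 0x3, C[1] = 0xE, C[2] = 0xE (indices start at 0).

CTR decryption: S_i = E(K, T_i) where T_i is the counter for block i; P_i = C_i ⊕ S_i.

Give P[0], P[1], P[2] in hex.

P[0] = 0xB, P[1] = 0x1, P[2] = 0x0

P[0]: T = 0xB, S = E(K, T) = 0x8; 0x3 ⊕ 0x8 = 0xB.
P[1]: T = 0xC, S = E(K, T) = 0xF; 0xE ⊕ 0xF = 0x1.
P[2]: T = 0xD, S = E(K, T) = 0xE; 0xE ⊕ 0xE = 0x0.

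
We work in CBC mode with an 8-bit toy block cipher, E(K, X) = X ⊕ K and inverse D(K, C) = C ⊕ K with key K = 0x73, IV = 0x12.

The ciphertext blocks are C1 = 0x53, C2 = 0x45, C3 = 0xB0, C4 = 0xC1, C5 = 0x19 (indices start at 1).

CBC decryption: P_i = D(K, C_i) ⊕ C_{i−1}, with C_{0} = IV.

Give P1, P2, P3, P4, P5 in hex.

P1 = 0x32, P2 = 0x65, P3 = 0x86, P4 = 0x02, P5 = 0xAB

P1: D(K, 0x53) = 0x20; 0x20 ⊕ 0x12 = 0x32.
P2: D(K, 0x45) = 0x36; 0x36 ⊕ 0x53 = 0x65.
P3: D(K, 0xB0) = 0xC3; 0xC3 ⊕ 0x45 = 0x86.
P4: D(K, 0xC1) = 0xB2; 0xB2 ⊕ 0xB0 = 0x02.
P5: D(K, 0x19) = 0x6A; 0x6A ⊕ 0xC1 = 0xAB.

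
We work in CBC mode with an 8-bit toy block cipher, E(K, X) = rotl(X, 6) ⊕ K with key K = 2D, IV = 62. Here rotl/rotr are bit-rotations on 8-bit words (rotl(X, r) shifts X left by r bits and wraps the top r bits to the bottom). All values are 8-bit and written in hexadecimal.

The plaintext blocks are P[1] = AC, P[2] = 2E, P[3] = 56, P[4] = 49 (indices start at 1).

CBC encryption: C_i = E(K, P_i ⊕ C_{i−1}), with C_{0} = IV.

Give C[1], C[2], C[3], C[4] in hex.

C[1]: P[1] ⊕ 62 = CE; E(K, CE) = 9E.
C[2]: P[2] ⊕ 9E = B0; E(K, B0) = 01.
C[3]: P[3] ⊕ 01 = 57; E(K, 57) = F8.
C[4]: P[4] ⊕ F8 = B1; E(K, B1) = 41.

C[1] = 9E, C[2] = 01, C[3] = F8, C[4] = 41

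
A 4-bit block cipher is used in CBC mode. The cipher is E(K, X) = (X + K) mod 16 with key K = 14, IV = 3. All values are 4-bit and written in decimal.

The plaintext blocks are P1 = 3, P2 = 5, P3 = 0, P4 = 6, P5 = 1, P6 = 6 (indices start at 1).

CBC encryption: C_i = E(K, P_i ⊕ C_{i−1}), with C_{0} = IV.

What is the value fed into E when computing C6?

10

C1: P1 ⊕ 3 = 0; E(K, 0) = 14.
C2: P2 ⊕ 14 = 11; E(K, 11) = 9.
C3: P3 ⊕ 9 = 9; E(K, 9) = 7.
C4: P4 ⊕ 7 = 1; E(K, 1) = 15.
C5: P5 ⊕ 15 = 14; E(K, 14) = 12.
C6: P6 ⊕ 12 = 10; E(K, 10) = 8.
So the input to E for block 6 is 10.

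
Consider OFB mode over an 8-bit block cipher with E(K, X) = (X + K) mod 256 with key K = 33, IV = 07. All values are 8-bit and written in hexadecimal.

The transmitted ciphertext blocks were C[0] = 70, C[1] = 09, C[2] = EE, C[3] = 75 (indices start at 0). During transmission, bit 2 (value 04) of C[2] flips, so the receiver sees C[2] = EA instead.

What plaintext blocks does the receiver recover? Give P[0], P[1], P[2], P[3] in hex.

OFB decryption: S_i = E(K, S_{i−1}) with S_{−1} = IV; P_i = C_i ⊕ S_i.
Only C[2] changed, to EA. In OFB, a change in C_i flips the same bit in P_i only; the keystream is unaffected. Decrypting the received ciphertext:
P[0]: S = E(K, 07) = 3A; 70 ⊕ 3A = 4A.
P[1]: S = E(K, 3A) = 6D; 09 ⊕ 6D = 64.
P[2]: S = E(K, 6D) = A0; EA ⊕ A0 = 4A.
P[3]: S = E(K, A0) = D3; 75 ⊕ D3 = A6.
Blocks that differ from the original plaintext: P[2].

P[0] = 4A, P[1] = 64, P[2] = 4A, P[3] = A6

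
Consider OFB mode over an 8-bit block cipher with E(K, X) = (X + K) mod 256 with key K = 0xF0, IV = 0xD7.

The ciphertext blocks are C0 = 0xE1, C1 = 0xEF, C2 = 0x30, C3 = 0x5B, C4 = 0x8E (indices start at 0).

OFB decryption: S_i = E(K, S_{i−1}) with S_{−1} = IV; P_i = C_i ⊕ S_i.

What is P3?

P3 = 0xCC

P0: S = E(K, 0xD7) = 0xC7; 0xE1 ⊕ 0xC7 = 0x26.
P1: S = E(K, 0xC7) = 0xB7; 0xEF ⊕ 0xB7 = 0x58.
P2: S = E(K, 0xB7) = 0xA7; 0x30 ⊕ 0xA7 = 0x97.
P3: S = E(K, 0xA7) = 0x97; 0x5B ⊕ 0x97 = 0xCC.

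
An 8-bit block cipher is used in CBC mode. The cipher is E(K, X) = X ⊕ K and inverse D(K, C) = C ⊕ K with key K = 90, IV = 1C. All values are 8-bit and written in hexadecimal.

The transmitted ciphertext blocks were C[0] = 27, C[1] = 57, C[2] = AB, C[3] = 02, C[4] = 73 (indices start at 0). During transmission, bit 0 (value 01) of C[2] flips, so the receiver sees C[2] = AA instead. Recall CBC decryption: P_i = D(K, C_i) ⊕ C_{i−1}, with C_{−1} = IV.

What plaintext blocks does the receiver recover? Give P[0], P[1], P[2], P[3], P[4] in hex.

P[0] = AB, P[1] = E0, P[2] = 6D, P[3] = 38, P[4] = E1

Only C[2] changed, to AA. In CBC, a change in C_i garbles P_i and flips the same bit in P_{i+1}. Decrypting the received ciphertext:
P[0]: D(K, 27) = B7; B7 ⊕ 1C = AB.
P[1]: D(K, 57) = C7; C7 ⊕ 27 = E0.
P[2]: D(K, AA) = 3A; 3A ⊕ 57 = 6D.
P[3]: D(K, 02) = 92; 92 ⊕ AA = 38.
P[4]: D(K, 73) = E3; E3 ⊕ 02 = E1.
Blocks that differ from the original plaintext: P[2], P[3].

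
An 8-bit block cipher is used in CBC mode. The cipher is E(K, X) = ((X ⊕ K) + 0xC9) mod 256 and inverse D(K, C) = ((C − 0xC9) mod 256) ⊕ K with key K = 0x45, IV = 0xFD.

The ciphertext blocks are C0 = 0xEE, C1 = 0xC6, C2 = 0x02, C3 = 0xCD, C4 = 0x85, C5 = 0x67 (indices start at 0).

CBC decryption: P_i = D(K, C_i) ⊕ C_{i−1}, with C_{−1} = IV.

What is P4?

P4 = 0x34

P4: D(K, 0x85) = 0xF9; 0xF9 ⊕ 0xCD = 0x34.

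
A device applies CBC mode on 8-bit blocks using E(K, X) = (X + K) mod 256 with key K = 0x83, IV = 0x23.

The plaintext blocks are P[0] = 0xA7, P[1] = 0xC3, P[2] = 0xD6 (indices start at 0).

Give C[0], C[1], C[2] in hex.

C[0] = 0x07, C[1] = 0x47, C[2] = 0x14

CBC encryption: C_i = E(K, P_i ⊕ C_{i−1}), with C_{−1} = IV.
C[0]: P[0] ⊕ 0x23 = 0x84; E(K, 0x84) = 0x07.
C[1]: P[1] ⊕ 0x07 = 0xC4; E(K, 0xC4) = 0x47.
C[2]: P[2] ⊕ 0x47 = 0x91; E(K, 0x91) = 0x14.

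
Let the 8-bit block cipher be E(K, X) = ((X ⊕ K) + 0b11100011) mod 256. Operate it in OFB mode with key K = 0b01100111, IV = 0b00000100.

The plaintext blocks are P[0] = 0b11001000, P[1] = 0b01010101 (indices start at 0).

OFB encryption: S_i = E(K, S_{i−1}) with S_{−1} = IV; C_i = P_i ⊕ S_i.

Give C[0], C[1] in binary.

C[0] = 0b10001110, C[1] = 0b01010001

C[0]: S = E(K, 0b00000100) = 0b01000110; 0b11001000 ⊕ 0b01000110 = 0b10001110.
C[1]: S = E(K, 0b01000110) = 0b00000100; 0b01010101 ⊕ 0b00000100 = 0b01010001.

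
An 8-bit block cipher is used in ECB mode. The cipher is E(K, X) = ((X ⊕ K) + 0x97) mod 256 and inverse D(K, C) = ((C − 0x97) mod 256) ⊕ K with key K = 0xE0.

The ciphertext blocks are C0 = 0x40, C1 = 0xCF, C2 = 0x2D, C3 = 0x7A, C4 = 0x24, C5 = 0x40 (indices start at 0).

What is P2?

P2 = 0x76

ECB decryption: P_i = D(K, C_i).
P2: D(K, 0x2D) = 0x76.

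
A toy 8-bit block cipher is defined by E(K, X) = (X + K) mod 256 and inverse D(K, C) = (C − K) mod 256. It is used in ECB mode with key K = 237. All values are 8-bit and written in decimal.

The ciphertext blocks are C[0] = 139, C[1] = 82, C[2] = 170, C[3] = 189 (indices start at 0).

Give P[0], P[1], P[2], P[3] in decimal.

ECB decryption: P_i = D(K, C_i).
P[0]: D(K, 139) = 158.
P[1]: D(K, 82) = 101.
P[2]: D(K, 170) = 189.
P[3]: D(K, 189) = 208.

P[0] = 158, P[1] = 101, P[2] = 189, P[3] = 208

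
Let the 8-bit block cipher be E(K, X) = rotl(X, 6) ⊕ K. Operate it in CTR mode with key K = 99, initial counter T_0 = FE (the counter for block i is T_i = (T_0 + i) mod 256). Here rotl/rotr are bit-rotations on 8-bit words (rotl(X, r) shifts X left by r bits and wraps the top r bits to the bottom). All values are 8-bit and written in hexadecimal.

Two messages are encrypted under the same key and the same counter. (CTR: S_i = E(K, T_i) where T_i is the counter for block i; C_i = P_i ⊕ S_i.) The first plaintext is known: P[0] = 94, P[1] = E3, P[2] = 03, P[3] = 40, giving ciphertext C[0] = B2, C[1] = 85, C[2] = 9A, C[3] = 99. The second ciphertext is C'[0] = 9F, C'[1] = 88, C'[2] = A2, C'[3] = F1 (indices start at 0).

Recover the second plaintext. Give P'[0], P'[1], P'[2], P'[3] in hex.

In CTR with a reused counter, both messages share the same keystream S_i, so C_i ⊕ C'_i = P_i ⊕ P'_i and thus P'_i = P_i ⊕ C_i ⊕ C'_i.
P'[0]: 94 ⊕ B2 ⊕ 9F = B9.
P'[1]: E3 ⊕ 85 ⊕ 88 = EE.
P'[2]: 03 ⊕ 9A ⊕ A2 = 3B.
P'[3]: 40 ⊕ 99 ⊕ F1 = 28.

P'[0] = B9, P'[1] = EE, P'[2] = 3B, P'[3] = 28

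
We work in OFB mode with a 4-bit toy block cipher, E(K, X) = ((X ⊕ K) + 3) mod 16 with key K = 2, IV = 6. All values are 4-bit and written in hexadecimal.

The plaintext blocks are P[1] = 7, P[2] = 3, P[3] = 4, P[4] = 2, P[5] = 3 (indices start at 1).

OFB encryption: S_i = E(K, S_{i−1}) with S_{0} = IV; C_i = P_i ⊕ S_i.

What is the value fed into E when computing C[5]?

C[1]: S = E(K, 6) = 7; 7 ⊕ 7 = 0.
C[2]: S = E(K, 7) = 8; 3 ⊕ 8 = B.
C[3]: S = E(K, 8) = D; 4 ⊕ D = 9.
C[4]: S = E(K, D) = 2; 2 ⊕ 2 = 0.
C[5]: S = E(K, 2) = 3; 3 ⊕ 3 = 0.
So the input to E for block [5] is 2.

2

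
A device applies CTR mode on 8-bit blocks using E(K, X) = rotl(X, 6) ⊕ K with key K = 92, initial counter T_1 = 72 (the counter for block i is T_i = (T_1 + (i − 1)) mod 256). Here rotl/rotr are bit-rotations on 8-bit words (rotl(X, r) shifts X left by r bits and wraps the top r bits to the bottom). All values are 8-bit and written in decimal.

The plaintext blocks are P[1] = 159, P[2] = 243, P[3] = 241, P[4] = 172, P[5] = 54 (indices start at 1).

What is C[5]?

C[5] = 121

CTR encryption: S_i = E(K, T_i) where T_i is the counter for block i; C_i = P_i ⊕ S_i.
C[1]: T = 72, S = E(K, T) = 78; 159 ⊕ 78 = 209.
C[2]: T = 73, S = E(K, T) = 14; 243 ⊕ 14 = 253.
C[3]: T = 74, S = E(K, T) = 206; 241 ⊕ 206 = 63.
C[4]: T = 75, S = E(K, T) = 142; 172 ⊕ 142 = 34.
C[5]: T = 76, S = E(K, T) = 79; 54 ⊕ 79 = 121.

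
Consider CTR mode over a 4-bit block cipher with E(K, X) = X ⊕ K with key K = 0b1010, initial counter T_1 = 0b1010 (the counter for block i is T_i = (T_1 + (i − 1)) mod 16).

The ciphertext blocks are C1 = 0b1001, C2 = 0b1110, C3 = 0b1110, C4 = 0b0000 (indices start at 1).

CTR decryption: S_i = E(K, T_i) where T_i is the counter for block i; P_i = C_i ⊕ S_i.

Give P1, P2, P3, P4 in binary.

P1: T = 0b1010, S = E(K, T) = 0b0000; 0b1001 ⊕ 0b0000 = 0b1001.
P2: T = 0b1011, S = E(K, T) = 0b0001; 0b1110 ⊕ 0b0001 = 0b1111.
P3: T = 0b1100, S = E(K, T) = 0b0110; 0b1110 ⊕ 0b0110 = 0b1000.
P4: T = 0b1101, S = E(K, T) = 0b0111; 0b0000 ⊕ 0b0111 = 0b0111.

P1 = 0b1001, P2 = 0b1111, P3 = 0b1000, P4 = 0b0111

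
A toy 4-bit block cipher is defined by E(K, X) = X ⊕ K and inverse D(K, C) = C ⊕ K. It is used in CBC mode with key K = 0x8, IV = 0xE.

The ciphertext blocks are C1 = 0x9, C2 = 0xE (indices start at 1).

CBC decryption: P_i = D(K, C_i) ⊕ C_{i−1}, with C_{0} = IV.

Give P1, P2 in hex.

P1: D(K, 0x9) = 0x1; 0x1 ⊕ 0xE = 0xF.
P2: D(K, 0xE) = 0x6; 0x6 ⊕ 0x9 = 0xF.

P1 = 0xF, P2 = 0xF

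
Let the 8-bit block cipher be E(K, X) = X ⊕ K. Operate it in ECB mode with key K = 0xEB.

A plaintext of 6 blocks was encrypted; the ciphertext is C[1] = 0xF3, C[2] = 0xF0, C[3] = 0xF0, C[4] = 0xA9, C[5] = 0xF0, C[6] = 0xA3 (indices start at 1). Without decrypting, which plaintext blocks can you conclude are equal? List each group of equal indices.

ECB encrypts each block independently with the same key, so equal ciphertext blocks imply equal plaintext blocks.
C[2] = C[3] = C[5] = 0xF0, so P[2] = P[3] = P[5].

P[2] = P[3] = P[5]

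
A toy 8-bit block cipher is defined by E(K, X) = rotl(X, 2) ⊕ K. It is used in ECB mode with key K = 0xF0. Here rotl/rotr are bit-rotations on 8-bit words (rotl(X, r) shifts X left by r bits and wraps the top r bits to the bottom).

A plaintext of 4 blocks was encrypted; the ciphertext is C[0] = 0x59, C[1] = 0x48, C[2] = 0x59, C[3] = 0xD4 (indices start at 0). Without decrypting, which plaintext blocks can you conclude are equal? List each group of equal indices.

P[0] = P[2]

ECB encrypts each block independently with the same key, so equal ciphertext blocks imply equal plaintext blocks.
C[0] = C[2] = 0x59, so P[0] = P[2].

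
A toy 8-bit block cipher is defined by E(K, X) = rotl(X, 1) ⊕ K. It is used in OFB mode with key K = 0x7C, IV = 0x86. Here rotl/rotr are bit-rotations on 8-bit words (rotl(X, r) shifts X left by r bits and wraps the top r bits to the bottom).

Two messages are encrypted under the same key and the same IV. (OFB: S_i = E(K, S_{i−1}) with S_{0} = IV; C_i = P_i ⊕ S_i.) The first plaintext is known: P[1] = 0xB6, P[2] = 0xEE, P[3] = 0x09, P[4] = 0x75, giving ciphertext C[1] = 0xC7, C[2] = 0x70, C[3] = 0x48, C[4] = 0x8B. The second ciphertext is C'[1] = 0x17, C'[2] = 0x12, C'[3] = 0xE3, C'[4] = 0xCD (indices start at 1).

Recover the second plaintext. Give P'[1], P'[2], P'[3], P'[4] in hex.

In OFB with a reused IV, both messages share the same keystream S_i, so C_i ⊕ C'_i = P_i ⊕ P'_i and thus P'_i = P_i ⊕ C_i ⊕ C'_i.
P'[1]: 0xB6 ⊕ 0xC7 ⊕ 0x17 = 0x66.
P'[2]: 0xEE ⊕ 0x70 ⊕ 0x12 = 0x8C.
P'[3]: 0x09 ⊕ 0x48 ⊕ 0xE3 = 0xA2.
P'[4]: 0x75 ⊕ 0x8B ⊕ 0xCD = 0x33.

P'[1] = 0x66, P'[2] = 0x8C, P'[3] = 0xA2, P'[4] = 0x33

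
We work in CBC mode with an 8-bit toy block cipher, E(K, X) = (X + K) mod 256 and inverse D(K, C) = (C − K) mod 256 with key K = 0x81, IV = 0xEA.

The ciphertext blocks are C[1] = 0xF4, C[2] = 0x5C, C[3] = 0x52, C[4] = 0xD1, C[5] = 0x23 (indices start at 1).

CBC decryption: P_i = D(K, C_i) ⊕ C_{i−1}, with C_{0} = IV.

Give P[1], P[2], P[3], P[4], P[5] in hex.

P[1] = 0x99, P[2] = 0x2F, P[3] = 0x8D, P[4] = 0x02, P[5] = 0x73

P[1]: D(K, 0xF4) = 0x73; 0x73 ⊕ 0xEA = 0x99.
P[2]: D(K, 0x5C) = 0xDB; 0xDB ⊕ 0xF4 = 0x2F.
P[3]: D(K, 0x52) = 0xD1; 0xD1 ⊕ 0x5C = 0x8D.
P[4]: D(K, 0xD1) = 0x50; 0x50 ⊕ 0x52 = 0x02.
P[5]: D(K, 0x23) = 0xA2; 0xA2 ⊕ 0xD1 = 0x73.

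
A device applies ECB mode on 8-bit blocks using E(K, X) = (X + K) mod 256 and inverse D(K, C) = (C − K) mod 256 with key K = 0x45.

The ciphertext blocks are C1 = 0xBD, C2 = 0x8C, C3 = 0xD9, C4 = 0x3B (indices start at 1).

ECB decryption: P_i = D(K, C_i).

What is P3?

P3: D(K, 0xD9) = 0x94.

P3 = 0x94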